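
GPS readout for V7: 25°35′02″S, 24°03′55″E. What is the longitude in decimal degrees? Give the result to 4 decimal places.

24.0653°E

24° + 3′/60 + 55″/3600 = 24 + 0.05000 + 0.01528 = 24.0653°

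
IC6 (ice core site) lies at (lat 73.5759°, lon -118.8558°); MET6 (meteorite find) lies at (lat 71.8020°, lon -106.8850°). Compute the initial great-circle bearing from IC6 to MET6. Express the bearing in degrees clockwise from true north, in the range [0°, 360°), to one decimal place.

Δλ = 11.9708°
y = sin Δλ · cos φ₂ = 0.064775
x = cos φ₁ sin φ₂ − sin φ₁ cos φ₂ cos Δλ = -0.024441
θ = atan2(y, x) = 110.6725° → 110.6725° (mod 360°)

110.7°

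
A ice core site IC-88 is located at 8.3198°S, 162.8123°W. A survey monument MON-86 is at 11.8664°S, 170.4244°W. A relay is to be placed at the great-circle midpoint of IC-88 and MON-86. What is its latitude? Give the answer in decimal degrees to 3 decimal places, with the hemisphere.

Bx = cos φ₂ cos Δλ = 0.970006,  By = cos φ₂ sin Δλ = -0.129635
φₘ = atan2(sin φ₁ + sin φ₂, √((cos φ₁ + Bx)² + By²)) = -10.11495°
λₘ = λ₁ + atan2(By, cos φ₁ + Bx) = -166.59734°

10.115°S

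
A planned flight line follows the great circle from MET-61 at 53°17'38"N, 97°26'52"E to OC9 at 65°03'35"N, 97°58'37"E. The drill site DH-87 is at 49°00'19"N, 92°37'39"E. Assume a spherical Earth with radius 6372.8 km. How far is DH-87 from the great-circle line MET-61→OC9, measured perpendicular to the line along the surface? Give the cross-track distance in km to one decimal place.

342.5 km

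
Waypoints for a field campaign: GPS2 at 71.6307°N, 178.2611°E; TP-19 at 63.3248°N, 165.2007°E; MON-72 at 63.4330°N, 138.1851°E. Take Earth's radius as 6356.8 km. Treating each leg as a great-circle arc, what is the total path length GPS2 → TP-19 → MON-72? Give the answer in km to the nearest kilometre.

2404 km

GPS2→TP-19: c = 0.168418 rad, d = 1070.60 km
TP-19→MON-72: c = 0.209719 rad, d = 1333.14 km
Total = 1070.60 + 1333.14 = 2403.74 km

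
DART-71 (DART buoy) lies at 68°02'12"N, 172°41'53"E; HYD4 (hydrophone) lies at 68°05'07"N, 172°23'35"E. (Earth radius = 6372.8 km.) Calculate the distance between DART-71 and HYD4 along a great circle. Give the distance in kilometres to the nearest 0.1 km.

DART-71: φ = +68.03667°, λ = +172.69806°
HYD4: φ = +68.08528°, λ = +172.39306°
Δφ = 0.0486°,  Δλ = -0.3050°
a = sin²(Δφ/2) + cos φ₁ cos φ₂ sin²(Δλ/2) = 0.000001
c = 2·arcsin(√a) = 0.002162 rad = 0.1239°
d = R·c = 6372.8 × 0.002162 = 13.8 km

13.8 km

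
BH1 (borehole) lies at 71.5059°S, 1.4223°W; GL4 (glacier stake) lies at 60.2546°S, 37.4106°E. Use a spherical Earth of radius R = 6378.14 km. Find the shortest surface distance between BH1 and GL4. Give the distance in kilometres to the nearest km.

Δφ = 11.2513°,  Δλ = 38.8329°
a = sin²(Δφ/2) + cos φ₁ cos φ₂ sin²(Δλ/2) = 0.027002
c = 2·arcsin(√a) = 0.330143 rad = 18.9158°
d = R·c = 6378.14 × 0.330143 = 2105.7 km

2106 km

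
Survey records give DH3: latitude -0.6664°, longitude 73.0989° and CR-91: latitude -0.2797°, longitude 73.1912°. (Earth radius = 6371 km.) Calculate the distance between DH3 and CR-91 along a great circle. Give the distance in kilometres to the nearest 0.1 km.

Δφ = 0.3867°,  Δλ = 0.0923°
a = sin²(Δφ/2) + cos φ₁ cos φ₂ sin²(Δλ/2) = 0.000012
c = 2·arcsin(√a) = 0.006939 rad = 0.3976°
d = R·c = 6371 × 0.006939 = 44.2 km

44.2 km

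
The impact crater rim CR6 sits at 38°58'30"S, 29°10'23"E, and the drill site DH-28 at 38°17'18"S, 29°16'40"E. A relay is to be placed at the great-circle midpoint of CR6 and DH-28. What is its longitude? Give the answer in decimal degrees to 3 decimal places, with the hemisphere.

29.226°E

CR6: φ = -38.97500°, λ = +29.17306°
DH-28: φ = -38.28833°, λ = +29.27778°
Bx = cos φ₂ cos Δλ = 0.784901,  By = cos φ₂ sin Δλ = 0.001435
φₘ = atan2(sin φ₁ + sin φ₂, √((cos φ₁ + Bx)² + By²)) = -38.63168°
λₘ = λ₁ + atan2(By, cos φ₁ + Bx) = 29.22567°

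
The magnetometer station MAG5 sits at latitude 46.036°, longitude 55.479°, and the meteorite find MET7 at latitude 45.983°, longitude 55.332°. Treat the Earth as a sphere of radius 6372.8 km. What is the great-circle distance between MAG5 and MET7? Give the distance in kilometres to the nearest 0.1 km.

12.8 km

Δφ = -0.0530°,  Δλ = -0.1470°
a = sin²(Δφ/2) + cos φ₁ cos φ₂ sin²(Δλ/2) = 0.000001
c = 2·arcsin(√a) = 0.002008 rad = 0.1150°
d = R·c = 6372.8 × 0.002008 = 12.8 km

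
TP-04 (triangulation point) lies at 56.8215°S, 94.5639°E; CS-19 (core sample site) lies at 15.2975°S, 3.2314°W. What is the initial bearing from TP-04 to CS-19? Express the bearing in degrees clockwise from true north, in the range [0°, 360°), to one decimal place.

255.1°

Δλ = -97.7953°
y = sin Δλ · cos φ₂ = -0.955655
x = cos φ₁ sin φ₂ − sin φ₁ cos φ₂ cos Δλ = -0.253881
θ = atan2(y, x) = -104.8776° → 255.1224° (mod 360°)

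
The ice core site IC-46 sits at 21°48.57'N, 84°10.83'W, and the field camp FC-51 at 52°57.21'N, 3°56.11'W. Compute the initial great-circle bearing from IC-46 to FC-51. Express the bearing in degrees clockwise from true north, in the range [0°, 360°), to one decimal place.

IC-46: φ = +21.80950°, λ = -84.18050°
FC-51: φ = +52.95350°, λ = -3.93517°
Δλ = 80.2453°
y = sin Δλ · cos φ₂ = 0.593753
x = cos φ₁ sin φ₂ − sin φ₁ cos φ₂ cos Δλ = 0.703096
θ = atan2(y, x) = 40.1805° → 40.1805° (mod 360°)

40.2°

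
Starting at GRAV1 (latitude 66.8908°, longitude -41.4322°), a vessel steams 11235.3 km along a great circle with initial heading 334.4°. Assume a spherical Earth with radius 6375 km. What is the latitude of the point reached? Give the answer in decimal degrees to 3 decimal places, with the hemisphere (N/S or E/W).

δ = d/R = 11235.3/6375 = 1.762400 rad
φ₂ = arcsin(sin φ₁ cos δ + cos φ₁ sin δ cos θ)
   = arcsin(0.91976·-0.19043 + 0.39248·0.98170·0.90183) = 9.92305°
λ₂ = λ₁ + atan2(sin θ sin δ cos φ₁, cos δ − sin φ₁ sin φ₂) = 164.07476°

9.923°N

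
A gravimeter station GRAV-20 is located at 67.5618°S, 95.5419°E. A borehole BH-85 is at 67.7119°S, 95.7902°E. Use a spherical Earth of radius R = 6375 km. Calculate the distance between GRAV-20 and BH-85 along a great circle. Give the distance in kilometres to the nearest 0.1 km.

19.7 km

Δφ = -0.1501°,  Δλ = 0.2483°
a = sin²(Δφ/2) + cos φ₁ cos φ₂ sin²(Δλ/2) = 0.000002
c = 2·arcsin(√a) = 0.003095 rad = 0.1774°
d = R·c = 6375 × 0.003095 = 19.7 km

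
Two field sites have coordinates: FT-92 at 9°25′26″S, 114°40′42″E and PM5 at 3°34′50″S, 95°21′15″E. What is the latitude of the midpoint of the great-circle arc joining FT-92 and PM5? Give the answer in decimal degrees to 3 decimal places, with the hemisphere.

FT-92: φ = -9.42389°, λ = +114.67833°
PM5: φ = -3.58056°, λ = +95.35417°
Bx = cos φ₂ cos Δλ = 0.941819,  By = cos φ₂ sin Δλ = -0.330266
φₘ = atan2(sin φ₁ + sin φ₂, √((cos φ₁ + Bx)² + By²)) = -6.59496°
λₘ = λ₁ + atan2(By, cos φ₁ + Bx) = 104.95951°

6.595°S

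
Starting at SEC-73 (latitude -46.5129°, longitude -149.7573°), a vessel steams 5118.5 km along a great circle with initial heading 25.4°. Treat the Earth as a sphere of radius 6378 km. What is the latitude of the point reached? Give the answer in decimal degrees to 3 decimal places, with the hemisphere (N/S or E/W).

3.274°S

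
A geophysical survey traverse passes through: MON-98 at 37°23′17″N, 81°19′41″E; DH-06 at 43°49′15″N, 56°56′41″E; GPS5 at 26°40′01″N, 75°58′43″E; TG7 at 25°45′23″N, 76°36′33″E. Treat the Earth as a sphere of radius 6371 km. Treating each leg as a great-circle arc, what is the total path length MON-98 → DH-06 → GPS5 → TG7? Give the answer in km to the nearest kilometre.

4850 km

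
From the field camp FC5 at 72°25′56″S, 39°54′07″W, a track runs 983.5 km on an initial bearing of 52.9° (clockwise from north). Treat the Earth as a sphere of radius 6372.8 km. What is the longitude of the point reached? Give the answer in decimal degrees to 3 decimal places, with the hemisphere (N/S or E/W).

FC5: φ = -72.43222°, λ = -39.90194°
δ = d/R = 983.5/6372.8 = 0.154328 rad
φ₂ = arcsin(sin φ₁ cos δ + cos φ₁ sin δ cos θ)
   = arcsin(-0.95336·0.98812 + 0.30183·0.15372·0.60321) = -66.07020°
λ₂ = λ₁ + atan2(sin θ sin δ cos φ₁, cos δ − sin φ₁ sin φ₂) = -22.30862°

22.309°W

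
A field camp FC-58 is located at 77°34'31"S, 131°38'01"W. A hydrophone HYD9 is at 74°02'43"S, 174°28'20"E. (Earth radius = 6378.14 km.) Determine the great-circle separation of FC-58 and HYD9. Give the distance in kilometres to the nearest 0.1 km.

FC-58: φ = -77.57528°, λ = -131.63361°
HYD9: φ = -74.04528°, λ = +174.47222°
Δφ = 3.5300°,  Δλ = -53.8942°
a = sin²(Δφ/2) + cos φ₁ cos φ₂ sin²(Δλ/2) = 0.013094
c = 2·arcsin(√a) = 0.229361 rad = 13.1414°
d = R·c = 6378.14 × 0.229361 = 1462.9 km

1462.9 km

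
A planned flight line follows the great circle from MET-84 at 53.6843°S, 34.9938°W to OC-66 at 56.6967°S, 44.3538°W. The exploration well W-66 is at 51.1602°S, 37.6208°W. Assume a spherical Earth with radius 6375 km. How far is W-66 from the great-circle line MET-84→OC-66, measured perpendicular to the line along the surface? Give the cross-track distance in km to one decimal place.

332.6 km

δ₁₃ = central angle MET-84→W-66 = 0.052170 rad  (haversine)
θ₁₃ = bearing MET-84→W-66 = 326.549°,  θ₁₂ = bearing MET-84→OC-66 = 236.797°
dₓₜ = R·arcsin(sin δ₁₃ · sin(θ₁₃ − θ₁₂)) = 6375·arcsin(0.05215·sin(89.752°)) = 332.580 km
|dₓₜ| = 332.580 km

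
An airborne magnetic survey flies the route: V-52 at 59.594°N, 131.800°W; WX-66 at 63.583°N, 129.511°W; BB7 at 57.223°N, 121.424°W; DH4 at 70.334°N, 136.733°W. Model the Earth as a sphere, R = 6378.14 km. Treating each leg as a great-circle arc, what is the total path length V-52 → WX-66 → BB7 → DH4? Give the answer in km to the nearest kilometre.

V-52→WX-66: c = 0.072158 rad, d = 460.23 km
WX-66→BB7: c = 0.130858 rad, d = 834.63 km
BB7→DH4: c = 0.255775 rad, d = 1631.37 km
Total = 460.23 + 834.63 + 1631.37 = 2926.23 km

2926 km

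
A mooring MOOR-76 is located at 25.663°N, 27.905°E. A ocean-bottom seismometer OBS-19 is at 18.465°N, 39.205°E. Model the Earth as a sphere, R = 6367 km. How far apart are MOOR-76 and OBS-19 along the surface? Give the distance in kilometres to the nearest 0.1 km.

1411.0 km

Δφ = -7.1980°,  Δλ = 11.3000°
a = sin²(Δφ/2) + cos φ₁ cos φ₂ sin²(Δλ/2) = 0.012227
c = 2·arcsin(√a) = 0.221607 rad = 12.6971°
d = R·c = 6367 × 0.221607 = 1411.0 km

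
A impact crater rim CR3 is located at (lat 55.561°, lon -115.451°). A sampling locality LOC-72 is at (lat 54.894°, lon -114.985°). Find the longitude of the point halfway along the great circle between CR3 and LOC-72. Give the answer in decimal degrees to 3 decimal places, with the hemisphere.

115.216°W

Bx = cos φ₂ cos Δλ = 0.575072,  By = cos φ₂ sin Δλ = 0.004677
φₘ = atan2(sin φ₁ + sin φ₂, √((cos φ₁ + Bx)² + By²)) = 55.22772°
λₘ = λ₁ + atan2(By, cos φ₁ + Bx) = -115.21605°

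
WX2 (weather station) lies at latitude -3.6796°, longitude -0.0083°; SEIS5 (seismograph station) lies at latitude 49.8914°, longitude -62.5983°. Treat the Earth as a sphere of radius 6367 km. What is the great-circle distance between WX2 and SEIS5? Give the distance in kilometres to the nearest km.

Δφ = 53.5710°,  Δλ = -62.5900°
a = sin²(Δφ/2) + cos φ₁ cos φ₂ sin²(Δλ/2) = 0.376559
c = 2·arcsin(√a) = 1.321334 rad = 75.7069°
d = R·c = 6367 × 1.321334 = 8412.9 km

8413 km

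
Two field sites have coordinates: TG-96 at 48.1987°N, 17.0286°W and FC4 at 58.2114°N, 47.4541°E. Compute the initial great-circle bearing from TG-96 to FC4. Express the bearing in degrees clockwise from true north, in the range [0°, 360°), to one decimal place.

Δλ = 64.4827°
y = sin Δλ · cos φ₂ = 0.475401
x = cos φ₁ sin φ₂ − sin φ₁ cos φ₂ cos Δλ = 0.397397
θ = atan2(y, x) = 50.1071° → 50.1071° (mod 360°)

50.1°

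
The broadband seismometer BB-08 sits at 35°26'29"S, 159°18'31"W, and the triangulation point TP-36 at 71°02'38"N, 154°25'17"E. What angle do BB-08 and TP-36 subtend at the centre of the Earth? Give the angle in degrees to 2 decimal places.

111.44°

BB-08: φ = -35.44139°, λ = -159.30861°
TP-36: φ = +71.04389°, λ = +154.42139°
Δφ = 106.4853°,  Δλ = -46.2700°
a = sin²(Δφ/2) + cos φ₁ cos φ₂ sin²(Δλ/2) = 0.682739
c = 2·arcsin(√a) = 1.944942 rad = 111.4370°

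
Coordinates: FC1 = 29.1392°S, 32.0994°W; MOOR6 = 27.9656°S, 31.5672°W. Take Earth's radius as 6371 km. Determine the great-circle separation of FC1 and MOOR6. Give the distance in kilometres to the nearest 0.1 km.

140.5 km

Δφ = 1.1736°,  Δλ = 0.5322°
a = sin²(Δφ/2) + cos φ₁ cos φ₂ sin²(Δλ/2) = 0.000122
c = 2·arcsin(√a) = 0.022048 rad = 1.2633°
d = R·c = 6371 × 0.022048 = 140.5 km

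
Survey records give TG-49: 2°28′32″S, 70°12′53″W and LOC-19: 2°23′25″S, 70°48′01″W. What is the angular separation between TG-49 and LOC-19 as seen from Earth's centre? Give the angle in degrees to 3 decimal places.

TG-49: φ = -2.47556°, λ = -70.21472°
LOC-19: φ = -2.39028°, λ = -70.80028°
Δφ = 0.0853°,  Δλ = -0.5856°
a = sin²(Δφ/2) + cos φ₁ cos φ₂ sin²(Δλ/2) = 0.000027
c = 2·arcsin(√a) = 0.010319 rad = 0.5912°

0.591°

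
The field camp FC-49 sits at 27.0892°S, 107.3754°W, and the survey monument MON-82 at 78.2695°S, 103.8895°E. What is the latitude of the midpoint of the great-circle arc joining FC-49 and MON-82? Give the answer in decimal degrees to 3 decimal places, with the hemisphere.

63.212°S

Bx = cos φ₂ cos Δλ = -0.173783,  By = cos φ₂ sin Δλ = -0.105516
φₘ = atan2(sin φ₁ + sin φ₂, √((cos φ₁ + Bx)² + By²)) = -63.21181°
λₘ = λ₁ + atan2(By, cos φ₁ + Bx) = -115.75274°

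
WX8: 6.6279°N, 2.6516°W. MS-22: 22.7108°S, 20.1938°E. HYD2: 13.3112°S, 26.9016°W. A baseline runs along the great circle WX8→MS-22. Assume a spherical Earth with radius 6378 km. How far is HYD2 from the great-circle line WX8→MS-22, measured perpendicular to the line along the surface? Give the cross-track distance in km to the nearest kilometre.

3475 km

δ₁₃ = central angle WX8→HYD2 = 0.545704 rad  (haversine)
θ₁₃ = bearing WX8→HYD2 = 230.361°,  θ₁₂ = bearing WX8→MS-22 = 143.365°
dₓₜ = R·arcsin(sin δ₁₃ · sin(θ₁₃ − θ₁₂)) = 6378·arcsin(0.51902·sin(86.996°)) = 3475.179 km
|dₓₜ| = 3475.179 km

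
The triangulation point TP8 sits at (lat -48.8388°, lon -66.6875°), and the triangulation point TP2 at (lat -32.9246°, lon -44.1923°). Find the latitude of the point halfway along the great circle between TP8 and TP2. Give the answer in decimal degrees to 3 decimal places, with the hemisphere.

Bx = cos φ₂ cos Δλ = 0.775519,  By = cos φ₂ sin Δλ = 0.321154
φₘ = atan2(sin φ₁ + sin φ₂, √((cos φ₁ + Bx)² + By²)) = -41.42405°
λₘ = λ₁ + atan2(By, cos φ₁ + Bx) = -54.06144°

41.424°S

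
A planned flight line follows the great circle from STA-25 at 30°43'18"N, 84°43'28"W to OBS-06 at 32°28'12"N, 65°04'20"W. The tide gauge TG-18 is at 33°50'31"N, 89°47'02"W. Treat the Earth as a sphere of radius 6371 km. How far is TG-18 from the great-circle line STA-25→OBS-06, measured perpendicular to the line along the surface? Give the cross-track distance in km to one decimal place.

440.8 km

STA-25: φ = +30.72167°, λ = -84.72444°
OBS-06: φ = +32.47000°, λ = -65.07222°
TG-18: φ = +33.84194°, λ = -89.78389°
δ₁₃ = central angle STA-25→TG-18 = 0.092386 rad  (haversine)
θ₁₃ = bearing STA-25→TG-18 = 307.441°,  θ₁₂ = bearing STA-25→OBS-06 = 78.910°
dₓₜ = R·arcsin(sin δ₁₃ · sin(θ₁₃ − θ₁₂)) = 6371·arcsin(0.09225·sin(228.531°)) = -440.762 km
|dₓₜ| = 440.762 km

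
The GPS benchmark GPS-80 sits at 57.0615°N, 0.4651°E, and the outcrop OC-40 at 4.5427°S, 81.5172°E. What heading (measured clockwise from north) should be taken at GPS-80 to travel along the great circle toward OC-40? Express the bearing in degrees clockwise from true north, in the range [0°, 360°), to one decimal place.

Δλ = 81.0521°
y = sin Δλ · cos φ₂ = 0.984727
x = cos φ₁ sin φ₂ − sin φ₁ cos φ₂ cos Δλ = -0.173190
θ = atan2(y, x) = 99.9749° → 99.9749° (mod 360°)

100.0°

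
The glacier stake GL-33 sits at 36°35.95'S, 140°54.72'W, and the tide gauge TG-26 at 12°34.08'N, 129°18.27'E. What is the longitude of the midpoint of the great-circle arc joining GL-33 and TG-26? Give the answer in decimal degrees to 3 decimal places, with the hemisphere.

GL-33: φ = -36.59917°, λ = -140.91200°
TG-26: φ = +12.56800°, λ = +129.30450°
Bx = cos φ₂ cos Δλ = 0.003688,  By = cos φ₂ sin Δλ = -0.976031
φₘ = atan2(sin φ₁ + sin φ₂, √((cos φ₁ + Bx)² + By²)) = -16.64833°
λₘ = λ₁ + atan2(By, cos φ₁ + Bx) = 168.65560°

168.656°E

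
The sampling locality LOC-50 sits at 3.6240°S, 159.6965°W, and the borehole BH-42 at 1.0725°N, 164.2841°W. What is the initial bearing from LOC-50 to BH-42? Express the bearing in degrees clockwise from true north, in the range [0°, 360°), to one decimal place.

Δλ = -4.5876°
y = sin Δλ · cos φ₂ = -0.079969
x = cos φ₁ sin φ₂ − sin φ₁ cos φ₂ cos Δλ = 0.081675
θ = atan2(y, x) = -44.3953° → 315.6047° (mod 360°)

315.6°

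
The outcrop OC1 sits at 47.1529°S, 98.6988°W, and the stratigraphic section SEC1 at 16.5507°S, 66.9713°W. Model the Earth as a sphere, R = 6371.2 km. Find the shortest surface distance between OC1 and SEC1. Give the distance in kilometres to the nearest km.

4475 km

Δφ = 30.6022°,  Δλ = 31.7275°
a = sin²(Δφ/2) + cos φ₁ cos φ₂ sin²(Δλ/2) = 0.118347
c = 2·arcsin(√a) = 0.702381 rad = 40.2434°
d = R·c = 6371.2 × 0.702381 = 4475.0 km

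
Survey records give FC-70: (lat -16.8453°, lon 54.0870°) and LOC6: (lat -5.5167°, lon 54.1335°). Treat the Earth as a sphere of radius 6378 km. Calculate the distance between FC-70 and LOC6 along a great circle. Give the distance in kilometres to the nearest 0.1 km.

Δφ = 11.3286°,  Δλ = 0.0465°
a = sin²(Δφ/2) + cos φ₁ cos φ₂ sin²(Δλ/2) = 0.009742
c = 2·arcsin(√a) = 0.197723 rad = 11.3287°
d = R·c = 6378 × 0.197723 = 1261.1 km

1261.1 km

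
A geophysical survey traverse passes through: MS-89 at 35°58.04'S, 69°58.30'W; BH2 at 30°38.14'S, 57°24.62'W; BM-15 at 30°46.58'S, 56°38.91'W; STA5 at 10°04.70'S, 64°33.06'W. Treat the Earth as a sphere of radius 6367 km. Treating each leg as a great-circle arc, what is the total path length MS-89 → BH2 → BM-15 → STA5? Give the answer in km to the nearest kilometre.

3822 km

MS-89: φ = -35.96733°, λ = -69.97167°
BH2: φ = -30.63567°, λ = -57.41033°
BM-15: φ = -30.77633°, λ = -56.64850°
STA5: φ = -10.07833°, λ = -64.55100°
MS-89→BH2: c = 0.205277 rad, d = 1307.00 km
BH2→BM-15: c = 0.011693 rad, d = 74.45 km
BM-15→STA5: c = 0.383333 rad, d = 2440.68 km
Total = 1307.00 + 74.45 + 2440.68 = 3822.13 km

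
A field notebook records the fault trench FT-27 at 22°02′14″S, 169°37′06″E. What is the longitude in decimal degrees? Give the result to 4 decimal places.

169° + 37′/60 + 6″/3600 = 169 + 0.61667 + 0.00167 = 169.6183°

169.6183°E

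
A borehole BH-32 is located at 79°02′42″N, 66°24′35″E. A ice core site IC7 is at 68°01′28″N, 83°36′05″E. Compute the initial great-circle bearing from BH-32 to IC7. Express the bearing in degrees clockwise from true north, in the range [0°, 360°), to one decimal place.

BH-32: φ = +79.04500°, λ = +66.40972°
IC7: φ = +68.02444°, λ = +83.60139°
Δλ = 17.1917°
y = sin Δλ · cos φ₂ = 0.110605
x = cos φ₁ sin φ₂ − sin φ₁ cos φ₂ cos Δλ = -0.174747
θ = atan2(y, x) = 147.6684° → 147.6684° (mod 360°)

147.7°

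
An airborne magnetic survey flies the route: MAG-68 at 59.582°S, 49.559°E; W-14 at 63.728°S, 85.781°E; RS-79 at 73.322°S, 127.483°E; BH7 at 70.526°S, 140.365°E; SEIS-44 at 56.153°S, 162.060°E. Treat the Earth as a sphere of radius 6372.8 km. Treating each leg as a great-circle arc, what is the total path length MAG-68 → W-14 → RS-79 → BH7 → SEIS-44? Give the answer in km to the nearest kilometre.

6331 km

MAG-68→W-14: c = 0.304254 rad, d = 1938.95 km
W-14→RS-79: c = 0.305072 rad, d = 1944.16 km
RS-79→BH7: c = 0.084861 rad, d = 540.80 km
BH7→SEIS-44: c = 0.299286 rad, d = 1907.29 km
Total = 1938.95 + 1944.16 + 540.80 + 1907.29 = 6331.20 km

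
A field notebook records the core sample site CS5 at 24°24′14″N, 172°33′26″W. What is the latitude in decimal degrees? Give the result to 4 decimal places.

24.4039°N

24° + 24′/60 + 14″/3600 = 24 + 0.40000 + 0.00389 = 24.4039°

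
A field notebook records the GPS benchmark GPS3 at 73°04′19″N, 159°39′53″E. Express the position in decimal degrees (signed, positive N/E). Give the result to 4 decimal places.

+73.0719°, +159.6647°

lat: 73.0719° N → +73.0719°
lon: 159.6647° E → +159.6647°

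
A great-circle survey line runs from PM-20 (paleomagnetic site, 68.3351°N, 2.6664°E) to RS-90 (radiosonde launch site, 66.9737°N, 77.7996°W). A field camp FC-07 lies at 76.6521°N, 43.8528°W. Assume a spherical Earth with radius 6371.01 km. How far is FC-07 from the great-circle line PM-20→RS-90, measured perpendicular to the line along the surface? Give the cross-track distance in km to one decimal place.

δ₁₃ = central angle PM-20→FC-07 = 0.273243 rad  (haversine)
θ₁₃ = bearing PM-20→FC-07 = 321.628°,  θ₁₂ = bearing PM-20→RS-90 = 305.931°
dₓₜ = R·arcsin(sin δ₁₃ · sin(θ₁₃ − θ₁₂)) = 6371.01·arcsin(0.26986·sin(15.698°)) = 465.577 km
|dₓₜ| = 465.577 km

465.6 km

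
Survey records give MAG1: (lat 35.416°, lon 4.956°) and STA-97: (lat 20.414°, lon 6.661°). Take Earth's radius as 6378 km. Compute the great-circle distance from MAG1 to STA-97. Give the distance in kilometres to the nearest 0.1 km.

1678.3 km

Δφ = -15.0020°,  Δλ = 1.7050°
a = sin²(Δφ/2) + cos φ₁ cos φ₂ sin²(Δλ/2) = 0.017211
c = 2·arcsin(√a) = 0.263137 rad = 15.0767°
d = R·c = 6378 × 0.263137 = 1678.3 km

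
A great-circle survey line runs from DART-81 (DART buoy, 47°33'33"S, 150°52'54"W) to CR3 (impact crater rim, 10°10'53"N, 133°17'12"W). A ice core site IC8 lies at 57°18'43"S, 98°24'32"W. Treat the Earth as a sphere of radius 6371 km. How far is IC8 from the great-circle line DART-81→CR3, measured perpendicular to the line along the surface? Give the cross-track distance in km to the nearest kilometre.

DART-81: φ = -47.55917°, λ = -150.88167°
CR3: φ = +10.18139°, λ = -133.28667°
IC8: φ = -57.31194°, λ = -98.40889°
δ₁₃ = central angle DART-81→IC8 = 0.567778 rad  (haversine)
θ₁₃ = bearing DART-81→IC8 = 127.206°,  θ₁₂ = bearing DART-81→CR3 = 20.131°
dₓₜ = R·arcsin(sin δ₁₃ · sin(θ₁₃ − θ₁₂)) = 6371·arcsin(0.53776·sin(107.075°)) = 3439.746 km
|dₓₜ| = 3439.746 km

3440 km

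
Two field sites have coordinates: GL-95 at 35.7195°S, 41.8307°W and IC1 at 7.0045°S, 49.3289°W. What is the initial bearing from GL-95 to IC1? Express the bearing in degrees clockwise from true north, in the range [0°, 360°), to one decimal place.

Δλ = -7.4982°
y = sin Δλ · cos φ₂ = -0.129521
x = cos φ₁ sin φ₂ − sin φ₁ cos φ₂ cos Δλ = 0.475498
θ = atan2(y, x) = -15.2371° → 344.7629° (mod 360°)

344.8°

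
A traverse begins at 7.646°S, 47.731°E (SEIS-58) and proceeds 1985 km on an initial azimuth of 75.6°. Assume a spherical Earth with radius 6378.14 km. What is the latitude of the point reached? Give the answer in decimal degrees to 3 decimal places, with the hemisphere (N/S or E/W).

δ = d/R = 1985/6378.14 = 0.311219 rad
φ₂ = arcsin(sin φ₁ cos δ + cos φ₁ sin δ cos θ)
   = arcsin(-0.13305·0.95196 + 0.99111·0.30622·0.24869) = -2.93390°
λ₂ = λ₁ + atan2(sin θ sin δ cos φ₁, cos δ − sin φ₁ sin φ₂) = 65.00781°

2.934°S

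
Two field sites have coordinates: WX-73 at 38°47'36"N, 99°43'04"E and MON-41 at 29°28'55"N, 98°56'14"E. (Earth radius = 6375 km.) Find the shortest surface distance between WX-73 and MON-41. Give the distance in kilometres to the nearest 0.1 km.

1038.5 km

WX-73: φ = +38.79333°, λ = +99.71778°
MON-41: φ = +29.48194°, λ = +98.93722°
Δφ = -9.3114°,  Δλ = -0.7806°
a = sin²(Δφ/2) + cos φ₁ cos φ₂ sin²(Δλ/2) = 0.006620
c = 2·arcsin(√a) = 0.162903 rad = 9.3337°
d = R·c = 6375 × 0.162903 = 1038.5 km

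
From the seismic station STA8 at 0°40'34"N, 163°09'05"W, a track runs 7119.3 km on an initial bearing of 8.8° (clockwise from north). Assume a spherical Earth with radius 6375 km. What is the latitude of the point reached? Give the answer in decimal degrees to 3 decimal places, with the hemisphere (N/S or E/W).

63.280°N

STA8: φ = +0.67611°, λ = -163.15139°
δ = d/R = 7119.3/6375 = 1.116753 rad
φ₂ = arcsin(sin φ₁ cos δ + cos φ₁ sin δ cos θ)
   = arcsin(0.01180·0.43860 + 0.99993·0.89868·0.98823) = 63.28017°
λ₂ = λ₁ + atan2(sin θ sin δ cos φ₁, cos δ − sin φ₁ sin φ₂) = -145.34654°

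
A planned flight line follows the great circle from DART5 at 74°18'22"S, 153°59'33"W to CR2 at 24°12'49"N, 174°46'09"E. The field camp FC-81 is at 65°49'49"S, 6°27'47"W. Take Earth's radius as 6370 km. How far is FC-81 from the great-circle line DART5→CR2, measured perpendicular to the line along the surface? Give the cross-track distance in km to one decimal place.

549.0 km

DART5: φ = -74.30611°, λ = -153.99250°
CR2: φ = +24.21361°, λ = +174.76917°
FC-81: φ = -65.83028°, λ = -6.46306°
δ₁₃ = central angle DART5→FC-81 = 0.668283 rad  (haversine)
θ₁₃ = bearing DART5→FC-81 = 159.222°,  θ₁₂ = bearing DART5→CR2 = 331.237°
dₓₜ = R·arcsin(sin δ₁₃ · sin(θ₁₃ − θ₁₂)) = 6370·arcsin(0.61964·sin(-172.015°)) = -548.968 km
|dₓₜ| = 548.968 km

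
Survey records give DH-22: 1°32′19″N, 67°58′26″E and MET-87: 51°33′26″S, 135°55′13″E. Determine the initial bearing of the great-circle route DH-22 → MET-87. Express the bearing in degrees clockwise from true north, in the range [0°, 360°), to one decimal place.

143.9°

DH-22: φ = +1.53861°, λ = +67.97389°
MET-87: φ = -51.55722°, λ = +135.92028°
Δλ = 67.9464°
y = sin Δλ · cos φ₂ = 0.576242
x = cos φ₁ sin φ₂ − sin φ₁ cos φ₂ cos Δλ = -0.789215
θ = atan2(y, x) = 143.8651° → 143.8651° (mod 360°)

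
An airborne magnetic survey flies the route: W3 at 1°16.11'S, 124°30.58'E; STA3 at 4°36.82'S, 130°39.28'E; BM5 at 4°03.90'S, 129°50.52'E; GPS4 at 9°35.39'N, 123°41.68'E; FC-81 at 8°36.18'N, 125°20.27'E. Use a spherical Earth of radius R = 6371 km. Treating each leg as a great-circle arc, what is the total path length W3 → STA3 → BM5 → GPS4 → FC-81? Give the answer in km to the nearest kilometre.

W3: φ = -1.26850°, λ = +124.50967°
STA3: φ = -4.61367°, λ = +130.65467°
BM5: φ = -4.06500°, λ = +129.84200°
GPS4: φ = +9.58983°, λ = +123.69467°
FC-81: φ = +8.60300°, λ = +125.33783°
W3→STA3: c = 0.121975 rad, d = 777.10 km
STA3→BM5: c = 0.017080 rad, d = 108.82 km
BM5→GPS4: c = 0.261203 rad, d = 1664.13 km
GPS4→FC-81: c = 0.033144 rad, d = 211.16 km
Total = 777.10 + 108.82 + 1664.13 + 211.16 = 2761.20 km

2761 km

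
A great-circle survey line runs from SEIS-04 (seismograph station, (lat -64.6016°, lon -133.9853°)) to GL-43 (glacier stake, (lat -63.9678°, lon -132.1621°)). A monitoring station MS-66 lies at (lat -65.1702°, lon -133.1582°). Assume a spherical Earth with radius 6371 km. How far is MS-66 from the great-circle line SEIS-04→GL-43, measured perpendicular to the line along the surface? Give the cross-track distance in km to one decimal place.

73.8 km

δ₁₃ = central angle SEIS-04→MS-66 = 0.011663 rad  (haversine)
θ₁₃ = bearing SEIS-04→MS-66 = 148.684°,  θ₁₂ = bearing SEIS-04→GL-43 = 52.123°
dₓₜ = R·arcsin(sin δ₁₃ · sin(θ₁₃ − θ₁₂)) = 6371·arcsin(0.01166·sin(96.561°)) = 73.816 km
|dₓₜ| = 73.816 km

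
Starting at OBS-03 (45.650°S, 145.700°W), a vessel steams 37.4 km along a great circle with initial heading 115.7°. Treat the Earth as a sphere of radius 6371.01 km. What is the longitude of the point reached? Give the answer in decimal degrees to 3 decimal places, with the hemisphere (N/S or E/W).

δ = d/R = 37.4/6371.01 = 0.005870 rad
φ₂ = arcsin(sin φ₁ cos δ + cos φ₁ sin δ cos θ)
   = arcsin(-0.71508·0.99998 + 0.69904·0.00587·-0.43366) = -45.79504°
λ₂ = λ₁ + atan2(sin θ sin δ cos φ₁, cos δ − sin φ₁ sin φ₂) = -145.26531°

145.265°W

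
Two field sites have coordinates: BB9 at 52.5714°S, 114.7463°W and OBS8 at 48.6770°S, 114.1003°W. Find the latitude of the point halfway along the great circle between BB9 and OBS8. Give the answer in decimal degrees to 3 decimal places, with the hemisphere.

50.625°S

Bx = cos φ₂ cos Δλ = 0.660261,  By = cos φ₂ sin Δλ = 0.007445
φₘ = atan2(sin φ₁ + sin φ₂, √((cos φ₁ + Bx)² + By²)) = -50.62465°
λₘ = λ₁ + atan2(By, cos φ₁ + Bx) = -114.40992°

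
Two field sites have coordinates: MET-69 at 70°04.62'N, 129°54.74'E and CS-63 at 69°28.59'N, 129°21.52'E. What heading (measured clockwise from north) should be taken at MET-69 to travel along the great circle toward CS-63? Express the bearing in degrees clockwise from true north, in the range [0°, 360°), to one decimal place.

197.9°

MET-69: φ = +70.07700°, λ = +129.91233°
CS-63: φ = +69.47650°, λ = +129.35867°
Δλ = -0.5537°
y = sin Δλ · cos φ₂ = -0.003388
x = cos φ₁ sin φ₂ − sin φ₁ cos φ₂ cos Δλ = -0.010465
θ = atan2(y, x) = -162.0619° → 197.9381° (mod 360°)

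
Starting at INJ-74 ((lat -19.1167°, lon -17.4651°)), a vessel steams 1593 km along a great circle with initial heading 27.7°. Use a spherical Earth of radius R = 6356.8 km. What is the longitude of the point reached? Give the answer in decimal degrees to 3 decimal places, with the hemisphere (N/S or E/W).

10.805°W

δ = d/R = 1593/6356.8 = 0.250598 rad
φ₂ = arcsin(sin φ₁ cos δ + cos φ₁ sin δ cos θ)
   = arcsin(-0.32749·0.96876 + 0.94485·0.24798·0.88539) = -6.30432°
λ₂ = λ₁ + atan2(sin θ sin δ cos φ₁, cos δ − sin φ₁ sin φ₂) = -10.80527°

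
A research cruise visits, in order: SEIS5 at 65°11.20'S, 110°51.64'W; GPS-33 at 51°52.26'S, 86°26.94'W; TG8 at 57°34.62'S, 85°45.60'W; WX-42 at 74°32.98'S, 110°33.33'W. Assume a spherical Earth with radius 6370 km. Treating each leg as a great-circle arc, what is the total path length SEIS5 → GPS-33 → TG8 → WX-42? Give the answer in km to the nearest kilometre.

4816 km

SEIS5: φ = -65.18667°, λ = -110.86067°
GPS-33: φ = -51.87100°, λ = -86.44900°
TG8: φ = -57.57700°, λ = -85.76000°
WX-42: φ = -74.54967°, λ = -110.55550°
SEIS5→GPS-33: c = 0.317717 rad, d = 2023.86 km
GPS-33→TG8: c = 0.099829 rad, d = 635.91 km
TG8→WX-42: c = 0.338433 rad, d = 2155.82 km
Total = 2023.86 + 635.91 + 2155.82 = 4815.59 km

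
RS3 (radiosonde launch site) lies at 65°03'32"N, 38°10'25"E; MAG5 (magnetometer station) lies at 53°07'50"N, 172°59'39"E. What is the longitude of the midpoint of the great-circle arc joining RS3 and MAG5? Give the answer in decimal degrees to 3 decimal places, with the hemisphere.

128.341°E

RS3: φ = +65.05889°, λ = +38.17361°
MAG5: φ = +53.13056°, λ = +172.99417°
Bx = cos φ₂ cos Δλ = -0.422929,  By = cos φ₂ sin Δλ = 0.425586
φₘ = atan2(sin φ₁ + sin φ₂, √((cos φ₁ + Bx)² + By²)) = 75.99847°
λₘ = λ₁ + atan2(By, cos φ₁ + Bx) = 128.34085°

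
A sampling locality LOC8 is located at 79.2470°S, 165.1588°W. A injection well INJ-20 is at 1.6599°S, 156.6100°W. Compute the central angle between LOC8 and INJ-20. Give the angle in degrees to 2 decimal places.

77.71°

Δφ = 77.5871°,  Δλ = 8.5488°
a = sin²(Δφ/2) + cos φ₁ cos φ₂ sin²(Δλ/2) = 0.393558
c = 2·arcsin(√a) = 1.356272 rad = 77.7086°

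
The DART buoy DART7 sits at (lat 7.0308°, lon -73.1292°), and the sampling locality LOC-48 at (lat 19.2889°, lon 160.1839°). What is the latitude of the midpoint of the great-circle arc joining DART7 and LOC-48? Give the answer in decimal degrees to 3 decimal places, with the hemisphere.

27.497°N

Bx = cos φ₂ cos Δλ = -0.563904,  By = cos φ₂ sin Δλ = -0.756897
φₘ = atan2(sin φ₁ + sin φ₂, √((cos φ₁ + Bx)² + By²)) = 27.49688°
λₘ = λ₁ + atan2(By, cos φ₁ + Bx) = -133.60945°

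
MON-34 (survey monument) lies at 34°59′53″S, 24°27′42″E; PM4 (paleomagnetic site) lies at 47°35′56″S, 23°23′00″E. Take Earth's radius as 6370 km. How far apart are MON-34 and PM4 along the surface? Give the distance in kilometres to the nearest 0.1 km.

1403.8 km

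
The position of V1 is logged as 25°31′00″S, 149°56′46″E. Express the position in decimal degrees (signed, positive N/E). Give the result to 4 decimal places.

lat: 25.5167° S → -25.5167°
lon: 149.9461° E → +149.9461°

-25.5167°, +149.9461°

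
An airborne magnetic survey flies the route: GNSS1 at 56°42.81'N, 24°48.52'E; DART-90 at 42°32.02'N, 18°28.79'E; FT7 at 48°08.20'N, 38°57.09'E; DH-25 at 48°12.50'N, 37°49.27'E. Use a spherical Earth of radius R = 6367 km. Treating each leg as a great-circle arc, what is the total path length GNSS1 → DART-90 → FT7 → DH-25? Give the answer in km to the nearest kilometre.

GNSS1: φ = +56.71350°, λ = +24.80867°
DART-90: φ = +42.53367°, λ = +18.47983°
FT7: φ = +48.13667°, λ = +38.95150°
DH-25: φ = +48.20833°, λ = +37.82117°
GNSS1→DART-90: c = 0.257354 rad, d = 1638.57 km
DART-90→FT7: c = 0.268518 rad, d = 1709.65 km
FT7→DH-25: c = 0.013216 rad, d = 84.14 km
Total = 1638.57 + 1709.65 + 84.14 = 3432.37 km

3432 km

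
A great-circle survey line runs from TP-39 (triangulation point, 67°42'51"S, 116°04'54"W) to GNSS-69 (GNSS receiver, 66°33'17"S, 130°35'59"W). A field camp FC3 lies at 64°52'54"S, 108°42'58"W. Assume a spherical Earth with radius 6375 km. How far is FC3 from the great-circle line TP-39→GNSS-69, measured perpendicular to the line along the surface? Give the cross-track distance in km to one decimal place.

322.8 km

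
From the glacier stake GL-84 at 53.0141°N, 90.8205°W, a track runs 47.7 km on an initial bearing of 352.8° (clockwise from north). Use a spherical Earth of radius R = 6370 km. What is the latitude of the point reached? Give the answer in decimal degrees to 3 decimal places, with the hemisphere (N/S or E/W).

δ = d/R = 47.7/6370 = 0.007488 rad
φ₂ = arcsin(sin φ₁ cos δ + cos φ₁ sin δ cos θ)
   = arcsin(0.79878·0.99997 + 0.60162·0.00749·0.99211) = 53.43973°
λ₂ = λ₁ + atan2(sin θ sin δ cos φ₁, cos δ − sin φ₁ sin φ₂) = -90.91077°

53.440°N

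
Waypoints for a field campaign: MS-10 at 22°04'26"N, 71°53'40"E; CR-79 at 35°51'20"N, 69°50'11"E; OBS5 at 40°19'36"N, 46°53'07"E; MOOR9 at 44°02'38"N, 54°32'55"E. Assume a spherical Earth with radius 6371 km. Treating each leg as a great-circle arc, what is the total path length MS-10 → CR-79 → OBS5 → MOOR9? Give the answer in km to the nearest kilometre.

4362 km

MS-10: φ = +22.07389°, λ = +71.89444°
CR-79: φ = +35.85556°, λ = +69.83639°
OBS5: φ = +40.32667°, λ = +46.88528°
MOOR9: φ = +44.04389°, λ = +54.54861°
MS-10→CR-79: c = 0.242561 rad, d = 1545.36 km
CR-79→OBS5: c = 0.323770 rad, d = 2062.74 km
OBS5→MOOR9: c = 0.118375 rad, d = 754.17 km
Total = 1545.36 + 2062.74 + 754.17 = 4362.26 km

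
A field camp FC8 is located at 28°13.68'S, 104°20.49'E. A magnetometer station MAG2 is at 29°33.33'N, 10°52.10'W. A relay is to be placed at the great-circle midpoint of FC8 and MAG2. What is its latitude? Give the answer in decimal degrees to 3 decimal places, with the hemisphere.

FC8: φ = -28.22800°, λ = +104.34150°
MAG2: φ = +29.55550°, λ = -10.86833°
Bx = cos φ₂ cos Δλ = -0.370511,  By = cos φ₂ sin Δλ = -0.787026
φₘ = atan2(sin φ₁ + sin φ₂, √((cos φ₁ + Bx)² + By²)) = 1.23871°
λₘ = λ₁ + atan2(By, cos φ₁ + Bx) = 47.31387°

1.239°N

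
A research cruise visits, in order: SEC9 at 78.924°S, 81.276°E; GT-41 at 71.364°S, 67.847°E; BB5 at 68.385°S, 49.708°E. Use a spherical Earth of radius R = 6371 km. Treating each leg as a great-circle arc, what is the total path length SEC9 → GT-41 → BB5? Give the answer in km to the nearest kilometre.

1683 km

SEC9→GT-41: c = 0.144145 rad, d = 918.35 km
GT-41→BB5: c = 0.120083 rad, d = 765.05 km
Total = 918.35 + 765.05 = 1683.39 km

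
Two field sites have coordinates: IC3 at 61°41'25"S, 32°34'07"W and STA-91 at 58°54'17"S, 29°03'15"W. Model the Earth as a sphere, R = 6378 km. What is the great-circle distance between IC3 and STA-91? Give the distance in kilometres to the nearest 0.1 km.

365.6 km

IC3: φ = -61.69028°, λ = -32.56861°
STA-91: φ = -58.90472°, λ = -29.05417°
Δφ = 2.7856°,  Δλ = 3.5144°
a = sin²(Δφ/2) + cos φ₁ cos φ₂ sin²(Δλ/2) = 0.000821
c = 2·arcsin(√a) = 0.057317 rad = 3.2840°
d = R·c = 6378 × 0.057317 = 365.6 km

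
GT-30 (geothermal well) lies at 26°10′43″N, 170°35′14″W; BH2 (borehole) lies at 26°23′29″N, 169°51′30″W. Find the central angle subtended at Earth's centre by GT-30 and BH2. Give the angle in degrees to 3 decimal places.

GT-30: φ = +26.17861°, λ = -170.58722°
BH2: φ = +26.39139°, λ = -169.85833°
Δφ = 0.2128°,  Δλ = 0.7289°
a = sin²(Δφ/2) + cos φ₁ cos φ₂ sin²(Δλ/2) = 0.000036
c = 2·arcsin(√a) = 0.011995 rad = 0.6873°

0.687°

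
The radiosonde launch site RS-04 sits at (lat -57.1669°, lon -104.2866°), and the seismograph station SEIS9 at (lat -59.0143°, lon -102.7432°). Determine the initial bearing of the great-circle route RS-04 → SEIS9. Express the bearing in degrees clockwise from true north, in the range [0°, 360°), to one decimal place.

156.8°

Δλ = 1.5434°
y = sin Δλ · cos φ₂ = 0.013866
x = cos φ₁ sin φ₂ − sin φ₁ cos φ₂ cos Δλ = -0.032395
θ = atan2(y, x) = 156.8269° → 156.8269° (mod 360°)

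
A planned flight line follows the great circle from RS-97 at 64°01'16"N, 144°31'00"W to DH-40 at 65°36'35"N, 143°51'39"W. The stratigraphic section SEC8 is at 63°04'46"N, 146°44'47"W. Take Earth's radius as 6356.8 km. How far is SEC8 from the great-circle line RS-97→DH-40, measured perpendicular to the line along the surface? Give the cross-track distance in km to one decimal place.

93.2 km

RS-97: φ = +64.02111°, λ = -144.51667°
DH-40: φ = +65.60972°, λ = -143.86083°
SEC8: φ = +63.07944°, λ = -146.74639°
δ₁₃ = central angle RS-97→SEC8 = 0.023884 rad  (haversine)
θ₁₃ = bearing RS-97→SEC8 = 227.526°,  θ₁₂ = bearing RS-97→DH-40 = 9.667°
dₓₜ = R·arcsin(sin δ₁₃ · sin(θ₁₃ − θ₁₂)) = 6356.8·arcsin(0.02388·sin(217.859°)) = -93.173 km
|dₓₜ| = 93.173 km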